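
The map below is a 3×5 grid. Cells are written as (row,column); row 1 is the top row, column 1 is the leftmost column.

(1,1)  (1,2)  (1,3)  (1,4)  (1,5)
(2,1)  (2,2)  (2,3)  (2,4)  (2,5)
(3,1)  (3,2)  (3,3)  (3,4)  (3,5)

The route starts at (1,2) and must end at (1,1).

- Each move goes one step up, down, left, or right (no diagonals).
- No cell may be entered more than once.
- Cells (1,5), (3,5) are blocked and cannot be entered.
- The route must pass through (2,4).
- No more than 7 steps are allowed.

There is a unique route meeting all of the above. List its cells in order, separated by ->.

(1,2) -> (1,3) -> (1,4) -> (2,4) -> (2,3) -> (2,2) -> (2,1) -> (1,1)

The 7-move cap with required stops at (2,4) leaves no slack for detours.
Route from (1,2): 2× right (reaching (1,4)), down to (2,4), 3× left (reaching (2,1)), up to (1,1) — 7 moves in all.
Check: all required cells visited; 7 ≤ 7 moves.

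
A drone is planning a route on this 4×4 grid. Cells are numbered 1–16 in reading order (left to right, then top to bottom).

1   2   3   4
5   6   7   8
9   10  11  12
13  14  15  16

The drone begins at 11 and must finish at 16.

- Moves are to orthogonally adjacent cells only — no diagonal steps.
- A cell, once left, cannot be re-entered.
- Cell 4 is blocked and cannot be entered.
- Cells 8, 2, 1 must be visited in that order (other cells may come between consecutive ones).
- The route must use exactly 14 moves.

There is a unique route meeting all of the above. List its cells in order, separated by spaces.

The waypoints must appear in the order 8, 2, 1, with no cell reused.
Route from 11: right to 12, up to 8, left to 7, up to 3, 2× left (reaching 1), down to 5, right to 6, down to 10, left to 9, down to 13, 3× right (reaching 16) — 14 moves in all.
Check: order respected (8 at step 2, 2 at step 5, 1 at step 6); 14 moves as required.

11 12 8 7 3 2 1 5 6 10 9 13 14 15 16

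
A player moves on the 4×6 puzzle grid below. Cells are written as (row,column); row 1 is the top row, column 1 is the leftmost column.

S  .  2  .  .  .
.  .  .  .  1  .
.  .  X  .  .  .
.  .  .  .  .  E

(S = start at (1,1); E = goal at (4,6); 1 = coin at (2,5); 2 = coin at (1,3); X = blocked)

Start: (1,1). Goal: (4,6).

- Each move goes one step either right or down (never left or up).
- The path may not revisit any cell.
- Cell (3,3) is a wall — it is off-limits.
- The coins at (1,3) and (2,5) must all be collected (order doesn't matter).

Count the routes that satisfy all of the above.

A right/down-only route from (1,1) to (4,6) makes exactly 3 down-moves and 5 right-moves in some order.
With no other constraints that would be C(8,3) = 56 routes.
A monotone route can only reach the required cells in the order (1,3), (2,5), so split there and multiply the segment counts (each segment already excludes blocked cells): (1,1)→(1,3): 1; (1,3)→(2,5): 3; (2,5)→(4,6): 3; product = 9.
That gives 9 routes.

9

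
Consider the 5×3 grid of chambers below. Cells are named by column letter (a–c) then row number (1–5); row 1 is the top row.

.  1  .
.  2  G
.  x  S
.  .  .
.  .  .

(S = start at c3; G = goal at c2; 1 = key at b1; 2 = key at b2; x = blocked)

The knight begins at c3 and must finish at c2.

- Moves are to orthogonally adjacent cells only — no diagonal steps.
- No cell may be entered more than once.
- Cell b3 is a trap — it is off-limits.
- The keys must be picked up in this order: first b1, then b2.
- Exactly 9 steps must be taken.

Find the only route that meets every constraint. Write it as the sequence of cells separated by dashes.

c3 - c4 - b4 - a4 - a3 - a2 - a1 - b1 - b2 - c2

The waypoints must appear in the order b1, b2, with no cell reused.
Route from c3: down 1 to c4, left 2 to a4, up 3 to a1, right 1 to b1, down 1 to b2, right 1 to c2 — 9 moves in all.
Check: order respected (1 at step 7, 2 at step 8); 9 moves as required.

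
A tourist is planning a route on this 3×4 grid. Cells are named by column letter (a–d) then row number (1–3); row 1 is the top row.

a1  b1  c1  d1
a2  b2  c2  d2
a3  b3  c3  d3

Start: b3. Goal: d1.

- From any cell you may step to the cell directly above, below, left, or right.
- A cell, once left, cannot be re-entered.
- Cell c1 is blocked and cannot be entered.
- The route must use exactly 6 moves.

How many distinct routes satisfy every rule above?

2

Need simple routes of exactly 6 moves from b3 to d1 (Manhattan distance 4, so 1 moves are spent on a detour and 1 undoing it).
Enumerating: b3 b2 c2 c3 d3 d2 d1 | b3 a3 a2 b2 c2 d2 d1.
That gives 2 routes.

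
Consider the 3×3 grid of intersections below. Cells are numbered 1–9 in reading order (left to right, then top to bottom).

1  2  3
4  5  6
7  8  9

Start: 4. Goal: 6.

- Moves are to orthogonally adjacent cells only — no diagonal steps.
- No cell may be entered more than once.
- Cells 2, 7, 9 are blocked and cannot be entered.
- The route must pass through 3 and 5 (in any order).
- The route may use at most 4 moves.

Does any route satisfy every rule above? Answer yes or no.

3 must be visited but has only one open neighbour (6), and it is neither the start nor the goal — the route would have to enter and leave through 6, re-entering it.

no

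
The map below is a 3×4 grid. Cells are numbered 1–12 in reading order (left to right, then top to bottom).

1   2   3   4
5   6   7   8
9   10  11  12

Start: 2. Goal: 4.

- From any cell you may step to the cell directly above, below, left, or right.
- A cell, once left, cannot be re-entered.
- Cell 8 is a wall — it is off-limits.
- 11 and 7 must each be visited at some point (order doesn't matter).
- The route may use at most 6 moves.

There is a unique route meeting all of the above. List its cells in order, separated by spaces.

The 6-move cap with required stops at 11, 7 leaves no slack for detours.
Route from 2: down 2 to 10, right 1 to 11, up 2 to 3, right 1 to 4 — 6 moves in all.
Check: all required cells visited; 6 ≤ 6 moves.

2 6 10 11 7 3 4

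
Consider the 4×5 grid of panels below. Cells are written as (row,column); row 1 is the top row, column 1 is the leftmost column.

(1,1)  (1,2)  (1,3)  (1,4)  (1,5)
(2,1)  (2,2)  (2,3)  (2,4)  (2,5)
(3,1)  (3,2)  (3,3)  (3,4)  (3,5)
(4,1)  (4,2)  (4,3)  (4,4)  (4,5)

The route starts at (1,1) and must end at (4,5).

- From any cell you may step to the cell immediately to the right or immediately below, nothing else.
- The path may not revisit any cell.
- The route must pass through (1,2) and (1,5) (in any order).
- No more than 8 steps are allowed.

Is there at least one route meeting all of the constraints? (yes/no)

yes

One route that works: (1,1) → (1,2) → (1,3) → (1,4) → (1,5) → (2,5) → (3,5) → (4,5).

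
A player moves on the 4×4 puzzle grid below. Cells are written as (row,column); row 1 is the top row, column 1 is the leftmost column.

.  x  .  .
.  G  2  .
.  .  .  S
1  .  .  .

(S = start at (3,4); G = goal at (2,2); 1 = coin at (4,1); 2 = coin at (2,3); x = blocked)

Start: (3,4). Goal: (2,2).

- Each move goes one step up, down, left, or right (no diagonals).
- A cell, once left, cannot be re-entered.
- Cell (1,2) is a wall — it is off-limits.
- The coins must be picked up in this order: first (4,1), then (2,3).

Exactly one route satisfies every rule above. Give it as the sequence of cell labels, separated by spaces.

The waypoints must appear in the order (4,1), (2,3), with no cell reused.
Route from (3,4): down 1 to (4,4), left 3 to (4,1), up 1 to (3,1), right 2 to (3,3), up 1 to (2,3), left 1 to (2,2) — 9 moves in all.
Check: order respected (1 at step 4, 2 at step 8).

(3,4) (4,4) (4,3) (4,2) (4,1) (3,1) (3,2) (3,3) (2,3) (2,2)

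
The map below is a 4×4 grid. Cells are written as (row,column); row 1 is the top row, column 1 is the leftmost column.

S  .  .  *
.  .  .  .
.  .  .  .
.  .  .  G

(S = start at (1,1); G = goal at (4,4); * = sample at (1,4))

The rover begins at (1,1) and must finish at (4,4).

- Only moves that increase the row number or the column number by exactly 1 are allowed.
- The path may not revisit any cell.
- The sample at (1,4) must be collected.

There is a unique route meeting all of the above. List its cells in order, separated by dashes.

Moves only go right or down, so the column and row indices never decrease.
Route from (1,1): right 3 to (1,4), down 3 to (4,4) — 6 moves in all.
Check: all required cells visited.

(1,1) - (1,2) - (1,3) - (1,4) - (2,4) - (3,4) - (4,4)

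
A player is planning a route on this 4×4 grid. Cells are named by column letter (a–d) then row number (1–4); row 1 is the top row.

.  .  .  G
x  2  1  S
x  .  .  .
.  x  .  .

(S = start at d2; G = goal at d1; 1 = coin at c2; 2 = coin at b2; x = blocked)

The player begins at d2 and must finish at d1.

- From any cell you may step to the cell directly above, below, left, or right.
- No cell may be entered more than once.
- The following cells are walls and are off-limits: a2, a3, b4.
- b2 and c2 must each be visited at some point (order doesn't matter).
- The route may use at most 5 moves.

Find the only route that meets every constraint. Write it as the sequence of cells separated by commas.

d2, c2, b2, b1, c1, d1

Any route must reach b2 and c2 and still end at d1 within 5 moves, so the order of the required stops is forced.
Route from d2: 2× left (reaching b2), up to b1, 2× right (reaching d1) — 5 moves in all.
Check: all required cells visited; 5 ≤ 5 moves.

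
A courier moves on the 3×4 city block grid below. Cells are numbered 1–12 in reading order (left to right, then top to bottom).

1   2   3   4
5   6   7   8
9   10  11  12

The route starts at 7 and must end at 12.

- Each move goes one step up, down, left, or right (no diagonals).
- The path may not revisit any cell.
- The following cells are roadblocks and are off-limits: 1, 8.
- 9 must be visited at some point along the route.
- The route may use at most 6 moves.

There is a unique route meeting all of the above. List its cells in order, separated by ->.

7 -> 6 -> 5 -> 9 -> 10 -> 11 -> 12

The budget equals the shortest possible length, so every move has to be on a shortest route through the required cells.
Route from 7: 2× left (reaching 5), down to 9, 3× right (reaching 12) — 6 moves in all.
Check: all required cells visited; 6 ≤ 6 moves.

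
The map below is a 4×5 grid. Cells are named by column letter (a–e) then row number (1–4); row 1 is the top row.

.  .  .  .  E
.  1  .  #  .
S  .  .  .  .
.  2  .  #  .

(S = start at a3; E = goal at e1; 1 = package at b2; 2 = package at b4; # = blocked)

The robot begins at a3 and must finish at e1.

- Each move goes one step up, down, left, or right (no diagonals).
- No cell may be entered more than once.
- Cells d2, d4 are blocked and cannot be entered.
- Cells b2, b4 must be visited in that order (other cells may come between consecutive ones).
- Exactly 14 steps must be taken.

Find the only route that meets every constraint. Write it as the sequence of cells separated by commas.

a3, a2, a1, b1, c1, c2, b2, b3, b4, c4, c3, d3, e3, e2, e1

The waypoints must appear in the order b2, b4, with no cell reused.
Route from a3: 2× up (reaching a1), 2× right (reaching c1), down to c2, left to b2, 2× down (reaching b4), right to c4, up to c3, 2× right (reaching e3), 2× up (reaching e1) — 14 moves in all.
Check: order respected (1 at step 6, 2 at step 8); 14 moves as required.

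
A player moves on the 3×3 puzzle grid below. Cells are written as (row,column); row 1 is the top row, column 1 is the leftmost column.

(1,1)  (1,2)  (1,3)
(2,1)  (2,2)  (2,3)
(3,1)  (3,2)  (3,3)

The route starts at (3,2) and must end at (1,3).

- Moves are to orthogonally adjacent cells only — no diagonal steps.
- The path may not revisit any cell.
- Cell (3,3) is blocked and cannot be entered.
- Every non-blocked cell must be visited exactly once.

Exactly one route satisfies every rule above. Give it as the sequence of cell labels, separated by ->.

Need to visit all 8 open cells exactly once, starting at (3,2) and ending at (1,3).
Cell (1,1) has only two open neighbours ((2,1) and (1,2)), so the path must pass straight through it: one of those is the cell it's entered from and the other is where it exits.
Route from (3,2): left 1 to (3,1), up 2 to (1,1), right 1 to (1,2), down 1 to (2,2), right 1 to (2,3), up 1 to (1,3) — 7 moves in all.
Check: all 8 open cells covered.

(3,2) -> (3,1) -> (2,1) -> (1,1) -> (1,2) -> (2,2) -> (2,3) -> (1,3)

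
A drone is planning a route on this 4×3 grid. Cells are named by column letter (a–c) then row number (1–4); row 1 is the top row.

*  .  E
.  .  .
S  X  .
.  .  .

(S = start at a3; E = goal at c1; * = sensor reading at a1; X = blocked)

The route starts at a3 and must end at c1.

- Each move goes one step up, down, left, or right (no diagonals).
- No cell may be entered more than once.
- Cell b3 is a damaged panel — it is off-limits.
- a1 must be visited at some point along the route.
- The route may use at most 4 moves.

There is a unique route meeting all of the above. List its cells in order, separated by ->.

The 4-move cap with required stops at a1 leaves no slack for detours.
Route from a3: up 2 to a1, right 2 to c1 — 4 moves in all.
Check: all required cells visited; 4 ≤ 4 moves.

a3 -> a2 -> a1 -> b1 -> c1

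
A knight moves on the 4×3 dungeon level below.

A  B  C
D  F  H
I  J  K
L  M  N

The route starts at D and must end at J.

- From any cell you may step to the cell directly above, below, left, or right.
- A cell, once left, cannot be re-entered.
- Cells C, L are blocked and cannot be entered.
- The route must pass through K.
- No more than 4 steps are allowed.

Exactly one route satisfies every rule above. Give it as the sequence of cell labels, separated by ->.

The 4-move cap with required stops at K leaves no slack for detours.
Route from D: right 2 to H, down 1 to K, left 1 to J — 4 moves in all.
Check: all required cells visited; 4 ≤ 4 moves.

D -> F -> H -> K -> J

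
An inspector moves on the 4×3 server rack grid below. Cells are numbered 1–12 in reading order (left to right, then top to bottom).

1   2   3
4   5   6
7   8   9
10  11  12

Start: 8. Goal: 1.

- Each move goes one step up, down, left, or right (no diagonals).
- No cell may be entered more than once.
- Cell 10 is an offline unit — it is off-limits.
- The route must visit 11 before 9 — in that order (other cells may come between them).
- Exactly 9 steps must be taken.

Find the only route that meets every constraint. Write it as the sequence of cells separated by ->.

8 -> 11 -> 12 -> 9 -> 6 -> 3 -> 2 -> 5 -> 4 -> 1

The waypoints must appear in the order 11, 9, with no cell reused.
Route from 8: down to 11, right to 12, 3× up (reaching 3), left to 2, down to 5, left to 4, up to 1 — 9 moves in all.
Check: order respected (11 at step 1, 9 at step 3); 9 moves as required.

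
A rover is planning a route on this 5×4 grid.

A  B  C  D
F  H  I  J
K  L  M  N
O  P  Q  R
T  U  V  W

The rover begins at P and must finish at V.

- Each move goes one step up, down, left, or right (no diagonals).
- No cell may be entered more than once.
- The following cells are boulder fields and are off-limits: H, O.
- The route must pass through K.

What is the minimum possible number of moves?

Any route passes through K somewhere between P and V. Summing Manhattan distances along the two legs (P → K → V) gives a lower bound of 2 + 4 = 6 moves.
The shortest route satisfying every rule uses 10 moves: P → L → K → F → A → B → C → I → M → Q → V.
The bound of 6 isn't tight here; checking systematically, no route of length 6 through 9 satisfies every constraint (on a 4-connected grid the length of any start-to-goal walk has the same parity as the Manhattan bound, so only lengths 6, 8, 10, … need checking), so 10 is the minimum.

10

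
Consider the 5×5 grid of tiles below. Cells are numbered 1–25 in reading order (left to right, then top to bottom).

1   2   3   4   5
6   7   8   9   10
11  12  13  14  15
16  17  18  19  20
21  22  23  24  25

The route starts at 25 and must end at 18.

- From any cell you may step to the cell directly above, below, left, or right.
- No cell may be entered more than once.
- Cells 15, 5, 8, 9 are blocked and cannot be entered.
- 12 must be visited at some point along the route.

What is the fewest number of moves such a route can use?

Any route passes through 12 somewhere between 25 and 18. Summing Manhattan distances along the two legs (25 → 12 → 18) gives a lower bound of 5 + 2 = 7 moves.
A route of 7 moves achieves this: 25 → 20 → 19 → 14 → 13 → 12 → 17 → 18.
Since 7 matches the lower bound, it is optimal.

7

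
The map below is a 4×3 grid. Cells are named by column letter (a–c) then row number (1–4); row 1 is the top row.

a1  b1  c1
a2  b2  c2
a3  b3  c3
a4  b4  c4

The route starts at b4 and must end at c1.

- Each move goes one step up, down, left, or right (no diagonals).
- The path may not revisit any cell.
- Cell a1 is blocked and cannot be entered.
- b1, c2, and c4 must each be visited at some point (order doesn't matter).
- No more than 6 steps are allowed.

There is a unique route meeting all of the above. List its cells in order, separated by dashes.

b4 - c4 - c3 - c2 - b2 - b1 - c1

The 6-move cap with required stops at b1, c2, c4 leaves no slack for detours.
Route from b4: right 1 to c4, up 2 to c2, left 1 to b2, up 1 to b1, right 1 to c1 — 6 moves in all.
Check: all required cells visited; 6 ≤ 6 moves.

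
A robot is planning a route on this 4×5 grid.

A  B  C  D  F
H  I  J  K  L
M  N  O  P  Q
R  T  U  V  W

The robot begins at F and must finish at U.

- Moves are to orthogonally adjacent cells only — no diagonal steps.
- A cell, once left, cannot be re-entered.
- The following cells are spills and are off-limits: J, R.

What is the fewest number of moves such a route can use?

5

The Manhattan distance from F to U is |1−4| + |5−3| = 5, so at least 5 moves are needed.
A route of 5 moves achieves this: F → L → Q → W → V → U.
Since 5 matches the lower bound, it is optimal.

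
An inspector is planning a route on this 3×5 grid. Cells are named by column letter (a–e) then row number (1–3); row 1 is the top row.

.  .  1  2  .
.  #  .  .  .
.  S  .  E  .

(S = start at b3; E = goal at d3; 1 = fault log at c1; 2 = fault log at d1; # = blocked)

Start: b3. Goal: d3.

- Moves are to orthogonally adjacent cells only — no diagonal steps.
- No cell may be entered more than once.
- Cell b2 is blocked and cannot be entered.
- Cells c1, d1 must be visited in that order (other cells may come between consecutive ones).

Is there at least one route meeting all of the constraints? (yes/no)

yes

One route that works: b3 → c3 → c2 → c1 → d1 → d2 → d3.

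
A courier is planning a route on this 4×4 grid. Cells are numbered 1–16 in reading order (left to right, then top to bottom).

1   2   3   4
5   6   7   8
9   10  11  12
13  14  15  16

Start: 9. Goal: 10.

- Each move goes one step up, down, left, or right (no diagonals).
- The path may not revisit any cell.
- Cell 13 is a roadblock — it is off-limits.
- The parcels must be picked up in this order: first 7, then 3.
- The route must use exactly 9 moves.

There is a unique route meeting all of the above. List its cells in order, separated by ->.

9 -> 5 -> 6 -> 7 -> 3 -> 4 -> 8 -> 12 -> 11 -> 10

The waypoints must appear in the order 7, 3, with no cell reused.
Route from 9: up to 5, 2× right (reaching 7), up to 3, right to 4, 2× down (reaching 12), 2× left (reaching 10) — 9 moves in all.
Check: order respected (7 at step 3, 3 at step 4); 9 moves as required.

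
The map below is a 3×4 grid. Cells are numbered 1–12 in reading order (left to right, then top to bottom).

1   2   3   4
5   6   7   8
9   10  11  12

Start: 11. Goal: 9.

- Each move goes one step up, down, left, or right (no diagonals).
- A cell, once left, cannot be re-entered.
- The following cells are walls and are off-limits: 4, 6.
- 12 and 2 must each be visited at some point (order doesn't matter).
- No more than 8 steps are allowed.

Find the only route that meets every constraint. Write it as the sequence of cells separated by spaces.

11 12 8 7 3 2 1 5 9

Any route must reach 12 and 2 and still end at 9 within 8 moves, so the order of the required stops is forced.
Route from 11: right 1 to 12, up 1 to 8, left 1 to 7, up 1 to 3, left 2 to 1, down 2 to 9 — 8 moves in all.
Check: all required cells visited; 8 ≤ 8 moves.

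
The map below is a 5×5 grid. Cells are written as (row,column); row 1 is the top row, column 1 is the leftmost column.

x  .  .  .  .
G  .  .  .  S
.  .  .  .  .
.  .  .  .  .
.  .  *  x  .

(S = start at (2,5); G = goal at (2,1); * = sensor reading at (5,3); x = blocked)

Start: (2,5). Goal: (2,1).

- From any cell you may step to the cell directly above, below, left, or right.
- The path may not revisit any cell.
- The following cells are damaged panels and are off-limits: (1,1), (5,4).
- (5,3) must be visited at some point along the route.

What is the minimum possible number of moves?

10

Any route passes through (5,3) somewhere between (2,5) and (2,1). Summing Manhattan distances along the two legs ((2,5) → (5,3) → (2,1)) gives a lower bound of 5 + 5 = 10 moves.
A route of 10 moves achieves this: (2,5) → (3,5) → (4,5) → (4,4) → (4,3) → (5,3) → (5,2) → (4,2) → (3,2) → (2,2) → (2,1).
Since 10 matches the lower bound, it is optimal.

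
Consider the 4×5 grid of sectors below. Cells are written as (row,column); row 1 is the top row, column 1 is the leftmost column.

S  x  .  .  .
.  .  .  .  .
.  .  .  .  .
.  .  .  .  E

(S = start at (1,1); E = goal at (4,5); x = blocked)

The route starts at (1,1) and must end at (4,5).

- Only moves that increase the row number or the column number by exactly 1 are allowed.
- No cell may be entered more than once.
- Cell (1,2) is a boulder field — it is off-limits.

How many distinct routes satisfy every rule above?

15

A right/down-only route from (1,1) to (4,5) makes exactly 3 down-moves and 4 right-moves in some order.
With no other constraints that would be C(7,3) = 35 routes.
Subtract routes through each blocked cell (inclusion–exclusion for overlaps): − through (1,2): 20 → 15.
That gives 15 routes.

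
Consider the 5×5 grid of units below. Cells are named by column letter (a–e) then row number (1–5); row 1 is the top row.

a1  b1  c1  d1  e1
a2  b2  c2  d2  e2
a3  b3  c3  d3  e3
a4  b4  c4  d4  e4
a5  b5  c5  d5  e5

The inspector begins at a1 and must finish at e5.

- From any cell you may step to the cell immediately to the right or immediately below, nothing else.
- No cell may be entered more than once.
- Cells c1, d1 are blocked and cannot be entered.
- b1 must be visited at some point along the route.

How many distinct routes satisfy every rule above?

A right/down-only route from a1 to e5 makes exactly 4 down-moves and 4 right-moves in some order.
With no other constraints that would be C(8,4) = 70 routes.
Split at b1 and multiply the segment counts (each segment already excludes blocked cells): a1→b1: 1; b1→e5: 20; product = 20.
That gives 20 routes.

20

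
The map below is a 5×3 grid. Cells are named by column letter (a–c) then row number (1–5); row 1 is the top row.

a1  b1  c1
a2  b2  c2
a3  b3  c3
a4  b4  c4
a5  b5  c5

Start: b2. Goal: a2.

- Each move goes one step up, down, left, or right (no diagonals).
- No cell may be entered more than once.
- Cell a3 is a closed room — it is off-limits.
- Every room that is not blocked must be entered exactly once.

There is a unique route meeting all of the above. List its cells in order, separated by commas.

b2, b3, b4, a4, a5, b5, c5, c4, c3, c2, c1, b1, a1, a2

Need to visit all 14 open cells exactly once, starting at b2 and ending at a2.
Cell a4 has only two open neighbours (a5 and b4), so the path must pass straight through it: one of those is the cell it's entered from and the other is where it exits.
Route from b2: down 2 to b4, left 1 to a4, down 1 to a5, right 2 to c5, up 4 to c1, left 2 to a1, down 1 to a2 — 13 moves in all.
Check: all 14 open cells covered.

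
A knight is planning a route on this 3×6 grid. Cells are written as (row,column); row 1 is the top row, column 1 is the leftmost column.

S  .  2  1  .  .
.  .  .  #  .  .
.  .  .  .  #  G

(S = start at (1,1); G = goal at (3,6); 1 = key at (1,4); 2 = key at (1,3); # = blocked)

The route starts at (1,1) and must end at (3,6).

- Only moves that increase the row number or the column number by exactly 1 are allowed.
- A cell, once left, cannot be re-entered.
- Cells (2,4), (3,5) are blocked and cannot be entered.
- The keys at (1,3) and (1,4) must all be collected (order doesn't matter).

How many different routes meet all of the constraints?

2

A right/down-only route from (1,1) to (3,6) makes exactly 2 down-moves and 5 right-moves in some order.
With no other constraints that would be C(7,2) = 21 routes.
A monotone route can only reach the required cells in the order (1,3), (1,4), so split there and multiply the segment counts (each segment already excludes blocked cells): (1,1)→(1,3): 1; (1,3)→(1,4): 1; (1,4)→(3,6): 2; product = 2.
That gives 2 routes.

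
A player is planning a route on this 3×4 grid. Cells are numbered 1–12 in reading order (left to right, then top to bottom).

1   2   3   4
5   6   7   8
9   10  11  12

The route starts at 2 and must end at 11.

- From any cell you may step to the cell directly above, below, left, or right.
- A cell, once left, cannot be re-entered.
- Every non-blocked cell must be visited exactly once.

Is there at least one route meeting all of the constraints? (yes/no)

yes

One route that works: 2 → 1 → 5 → 9 → 10 → 6 → 7 → 3 → 4 → 8 → 12 → 11.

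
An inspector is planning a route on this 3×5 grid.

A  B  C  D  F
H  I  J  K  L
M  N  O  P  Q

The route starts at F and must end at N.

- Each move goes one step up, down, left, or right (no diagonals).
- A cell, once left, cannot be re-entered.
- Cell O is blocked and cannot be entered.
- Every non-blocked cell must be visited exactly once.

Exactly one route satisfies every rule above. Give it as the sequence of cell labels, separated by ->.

Need to visit all 14 open cells exactly once, starting at F and ending at N.
Cell P has only two open neighbours (K and Q), so the path must pass straight through it: one of those is the cell it's entered from and the other is where it exits.
Route from F: down 2 to Q, left 1 to P, up 2 to D, left 1 to C, down 1 to J, left 1 to I, up 1 to B, left 1 to A, down 2 to M, right 1 to N — 13 moves in all.
Check: all 14 open cells covered.

F -> L -> Q -> P -> K -> D -> C -> J -> I -> B -> A -> H -> M -> N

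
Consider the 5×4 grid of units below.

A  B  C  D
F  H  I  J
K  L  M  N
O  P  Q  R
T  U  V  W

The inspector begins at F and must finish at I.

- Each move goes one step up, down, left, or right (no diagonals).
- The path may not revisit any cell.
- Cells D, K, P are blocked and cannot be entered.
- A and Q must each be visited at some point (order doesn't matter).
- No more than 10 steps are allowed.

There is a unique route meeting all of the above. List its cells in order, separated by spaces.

F A B H L M Q R N J I

The budget equals the shortest possible length, so every move has to be on a shortest route through the required cells.
Route from F: up 1 to A, right 1 to B, down 2 to L, right 1 to M, down 1 to Q, right 1 to R, up 2 to J, left 1 to I — 10 moves in all.
Check: all required cells visited; 10 ≤ 10 moves.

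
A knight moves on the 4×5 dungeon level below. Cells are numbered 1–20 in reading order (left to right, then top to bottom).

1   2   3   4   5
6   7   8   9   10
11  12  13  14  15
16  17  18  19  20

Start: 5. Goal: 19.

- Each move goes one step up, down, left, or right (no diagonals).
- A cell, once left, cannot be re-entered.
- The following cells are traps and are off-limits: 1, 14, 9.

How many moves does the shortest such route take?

The Manhattan distance from 5 to 19 is |1−4| + |5−4| = 4, so at least 4 moves are needed.
A route of 4 moves achieves this: 5 → 10 → 15 → 20 → 19.
Since 4 matches the lower bound, it is optimal.

4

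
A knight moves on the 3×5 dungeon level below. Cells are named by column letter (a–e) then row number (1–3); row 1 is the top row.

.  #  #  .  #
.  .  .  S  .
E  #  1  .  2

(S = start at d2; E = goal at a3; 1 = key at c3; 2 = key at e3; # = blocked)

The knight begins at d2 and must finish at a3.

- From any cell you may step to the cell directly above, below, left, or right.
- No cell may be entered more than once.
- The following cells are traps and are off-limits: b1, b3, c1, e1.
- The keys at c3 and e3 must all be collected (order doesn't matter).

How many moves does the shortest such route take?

8

Any route passes through c3 and e3 in some order between d2 and a3. Summing Manhattan distances along each leg and taking the cheapest ordering (d2 → e3 → c3 → a3) gives a lower bound of 2 + 2 + 2 = 6 moves.
That bound ignores the blocked cells. Measuring each leg by the fewest moves that actually steer around them (d2→e3: 2; e3→c3: 2; c3→a3: 4) raises the lower bound to 8.
A route of 8 moves exists: d2 → e2 → e3 → d3 → c3 → c2 → b2 → a2 → a3.
Since 8 matches that lower bound, it is optimal.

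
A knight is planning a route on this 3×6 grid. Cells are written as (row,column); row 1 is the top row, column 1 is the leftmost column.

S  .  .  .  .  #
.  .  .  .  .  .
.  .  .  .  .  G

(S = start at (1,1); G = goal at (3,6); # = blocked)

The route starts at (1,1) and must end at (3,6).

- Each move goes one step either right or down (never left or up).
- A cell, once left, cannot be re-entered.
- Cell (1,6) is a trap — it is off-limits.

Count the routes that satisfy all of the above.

20

A right/down-only route from (1,1) to (3,6) makes exactly 2 down-moves and 5 right-moves in some order.
With no other constraints that would be C(7,2) = 21 routes.
Subtract routes through each blocked cell (inclusion–exclusion for overlaps): − through (1,6): 1 → 20.
That gives 20 routes.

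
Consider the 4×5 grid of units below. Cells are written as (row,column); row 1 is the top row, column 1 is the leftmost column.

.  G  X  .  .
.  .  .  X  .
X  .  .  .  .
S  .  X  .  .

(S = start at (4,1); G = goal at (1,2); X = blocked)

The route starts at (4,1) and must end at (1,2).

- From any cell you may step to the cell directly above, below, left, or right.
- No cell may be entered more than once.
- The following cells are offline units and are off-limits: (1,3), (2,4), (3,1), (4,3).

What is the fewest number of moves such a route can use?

4

The Manhattan distance from (4,1) to (1,2) is |4−1| + |1−2| = 4, so at least 4 moves are needed.
A route of 4 moves achieves this: (4,1) → (4,2) → (3,2) → (2,2) → (1,2).
Since 4 matches the lower bound, it is optimal.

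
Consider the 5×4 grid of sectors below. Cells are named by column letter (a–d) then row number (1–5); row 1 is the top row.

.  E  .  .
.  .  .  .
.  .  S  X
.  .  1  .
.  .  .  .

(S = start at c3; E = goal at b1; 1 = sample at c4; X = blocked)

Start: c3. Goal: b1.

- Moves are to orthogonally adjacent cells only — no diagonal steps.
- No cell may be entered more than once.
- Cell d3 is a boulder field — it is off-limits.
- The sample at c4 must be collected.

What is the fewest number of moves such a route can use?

5

Any route passes through c4 somewhere between c3 and b1. Summing Manhattan distances along the two legs (c3 → c4 → b1) gives a lower bound of 1 + 4 = 5 moves.
A route of 5 moves achieves this: c3 → c4 → b4 → b3 → b2 → b1.
Since 5 matches the lower bound, it is optimal.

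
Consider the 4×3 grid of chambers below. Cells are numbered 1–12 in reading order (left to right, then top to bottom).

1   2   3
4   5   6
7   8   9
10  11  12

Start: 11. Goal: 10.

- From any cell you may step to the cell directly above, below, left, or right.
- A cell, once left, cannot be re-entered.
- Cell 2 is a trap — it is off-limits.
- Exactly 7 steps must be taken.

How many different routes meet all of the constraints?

Need simple routes of exactly 7 moves from 11 to 10 (Manhattan distance 1, so 3 moves are spent on a detour and 3 undoing it).
Enumerating: 11 8 9 6 5 4 7 10 | 11 12 9 6 5 8 7 10 | 11 12 9 6 5 4 7 10 | 11 12 9 8 5 4 7 10.
That gives 4 routes.

4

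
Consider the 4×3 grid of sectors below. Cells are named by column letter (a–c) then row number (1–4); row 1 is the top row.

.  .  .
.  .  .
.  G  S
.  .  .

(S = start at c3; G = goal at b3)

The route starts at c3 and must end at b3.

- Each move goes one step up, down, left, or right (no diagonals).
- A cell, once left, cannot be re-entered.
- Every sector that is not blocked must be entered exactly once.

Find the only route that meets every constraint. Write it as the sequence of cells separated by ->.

Need to visit all 12 open cells exactly once, starting at c3 and ending at b3.
Cell a1 has only two open neighbours (a2 and b1), so the path must pass straight through it: one of those is the cell it's entered from and the other is where it exits.
Route from c3: down 1 to c4, left 2 to a4, up 3 to a1, right 2 to c1, down 1 to c2, left 1 to b2, down 1 to b3 — 11 moves in all.
Check: all 12 open cells covered.

c3 -> c4 -> b4 -> a4 -> a3 -> a2 -> a1 -> b1 -> c1 -> c2 -> b2 -> b3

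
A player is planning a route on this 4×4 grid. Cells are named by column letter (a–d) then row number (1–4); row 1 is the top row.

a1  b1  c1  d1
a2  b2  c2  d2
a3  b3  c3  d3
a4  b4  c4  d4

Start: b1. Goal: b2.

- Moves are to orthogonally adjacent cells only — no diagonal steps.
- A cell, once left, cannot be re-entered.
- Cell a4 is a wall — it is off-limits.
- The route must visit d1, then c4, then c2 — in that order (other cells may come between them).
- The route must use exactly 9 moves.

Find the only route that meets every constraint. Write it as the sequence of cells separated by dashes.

b1 - c1 - d1 - d2 - d3 - d4 - c4 - c3 - c2 - b2

The waypoints must appear in the order d1, c4, c2, with no cell reused.
Route from b1: right 2 to d1, down 3 to d4, left 1 to c4, up 2 to c2, left 1 to b2 — 9 moves in all.
Check: order respected (d1 at step 2, c4 at step 6, c2 at step 8); 9 moves as required.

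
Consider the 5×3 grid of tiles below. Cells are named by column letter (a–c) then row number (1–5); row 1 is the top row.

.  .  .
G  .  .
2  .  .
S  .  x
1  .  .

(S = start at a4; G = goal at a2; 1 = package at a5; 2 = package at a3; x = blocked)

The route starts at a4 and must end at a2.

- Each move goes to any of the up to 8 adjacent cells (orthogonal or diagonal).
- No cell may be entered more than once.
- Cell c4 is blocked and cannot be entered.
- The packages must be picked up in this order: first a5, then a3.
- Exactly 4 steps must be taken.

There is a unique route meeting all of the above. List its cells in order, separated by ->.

The waypoints must appear in the order a5, a3, with no cell reused.
Route from a4: down to a5, up-right to b4, up-left to a3, up to a2 — 4 moves in all.
Check: order respected (1 at step 1, 2 at step 3); 4 moves as required.

a4 -> a5 -> b4 -> a3 -> a2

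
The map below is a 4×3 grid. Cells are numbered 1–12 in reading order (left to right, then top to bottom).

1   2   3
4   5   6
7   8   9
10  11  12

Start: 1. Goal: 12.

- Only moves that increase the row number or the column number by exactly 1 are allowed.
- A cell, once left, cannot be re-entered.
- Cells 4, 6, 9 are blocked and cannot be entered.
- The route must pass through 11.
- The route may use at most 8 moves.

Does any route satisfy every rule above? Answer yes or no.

One route that works: 1 → 2 → 5 → 8 → 11 → 12.

yes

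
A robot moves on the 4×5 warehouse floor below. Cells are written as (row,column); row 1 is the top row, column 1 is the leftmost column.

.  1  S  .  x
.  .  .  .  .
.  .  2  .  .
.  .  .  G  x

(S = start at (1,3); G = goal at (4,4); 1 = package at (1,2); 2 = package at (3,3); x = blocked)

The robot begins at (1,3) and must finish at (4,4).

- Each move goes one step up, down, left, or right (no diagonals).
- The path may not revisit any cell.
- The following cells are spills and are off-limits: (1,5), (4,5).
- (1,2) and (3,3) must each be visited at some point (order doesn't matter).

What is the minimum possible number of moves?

6

Any route passes through (1,2) and (3,3) in some order between (1,3) and (4,4). Summing Manhattan distances along each leg and taking the cheapest ordering ((1,3) → (1,2) → (3,3) → (4,4)) gives a lower bound of 1 + 3 + 2 = 6 moves.
A route of 6 moves achieves this: (1,3) → (1,2) → (2,2) → (3,2) → (3,3) → (4,3) → (4,4).
Since 6 matches the lower bound, it is optimal.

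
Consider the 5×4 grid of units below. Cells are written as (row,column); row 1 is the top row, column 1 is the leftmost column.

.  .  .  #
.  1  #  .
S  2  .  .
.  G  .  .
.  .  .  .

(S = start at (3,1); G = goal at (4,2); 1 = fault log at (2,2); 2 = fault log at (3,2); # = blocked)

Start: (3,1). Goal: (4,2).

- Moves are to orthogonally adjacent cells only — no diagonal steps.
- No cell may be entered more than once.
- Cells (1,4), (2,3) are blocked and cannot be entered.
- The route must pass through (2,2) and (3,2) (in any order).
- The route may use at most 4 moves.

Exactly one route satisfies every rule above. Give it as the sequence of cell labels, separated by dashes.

(3,1) - (2,1) - (2,2) - (3,2) - (4,2)

The 4-move cap with required stops at (2,2), (3,2) leaves no slack for detours.
Route from (3,1): up 1 to (2,1), right 1 to (2,2), down 2 to (4,2) — 4 moves in all.
Check: all required cells visited; 4 ≤ 4 moves.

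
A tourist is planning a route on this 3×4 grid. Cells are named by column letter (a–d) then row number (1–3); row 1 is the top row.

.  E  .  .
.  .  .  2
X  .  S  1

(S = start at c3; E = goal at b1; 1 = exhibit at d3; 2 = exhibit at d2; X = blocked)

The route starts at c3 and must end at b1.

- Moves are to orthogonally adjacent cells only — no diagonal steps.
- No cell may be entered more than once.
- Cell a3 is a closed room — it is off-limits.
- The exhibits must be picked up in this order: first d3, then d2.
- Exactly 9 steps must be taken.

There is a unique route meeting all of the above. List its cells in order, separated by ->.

The waypoints must appear in the order d3, d2, with no cell reused.
Route from c3: right to d3, 2× up (reaching d1), left to c1, down to c2, 2× left (reaching a2), up to a1, right to b1 — 9 moves in all.
Check: order respected (1 at step 1, 2 at step 2); 9 moves as required.

c3 -> d3 -> d2 -> d1 -> c1 -> c2 -> b2 -> a2 -> a1 -> b1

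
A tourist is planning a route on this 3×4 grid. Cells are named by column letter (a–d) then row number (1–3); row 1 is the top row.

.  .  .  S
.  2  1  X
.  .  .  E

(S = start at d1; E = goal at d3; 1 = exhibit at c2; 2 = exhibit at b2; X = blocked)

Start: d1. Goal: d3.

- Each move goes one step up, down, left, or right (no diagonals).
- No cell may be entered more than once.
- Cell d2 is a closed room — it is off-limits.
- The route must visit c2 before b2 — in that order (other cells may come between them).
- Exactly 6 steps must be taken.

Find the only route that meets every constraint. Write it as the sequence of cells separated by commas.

d1, c1, c2, b2, b3, c3, d3

The waypoints must appear in the order c2, b2, with no cell reused.
Route from d1: left to c1, down to c2, left to b2, down to b3, 2× right (reaching d3) — 6 moves in all.
Check: order respected (1 at step 2, 2 at step 3); 6 moves as required.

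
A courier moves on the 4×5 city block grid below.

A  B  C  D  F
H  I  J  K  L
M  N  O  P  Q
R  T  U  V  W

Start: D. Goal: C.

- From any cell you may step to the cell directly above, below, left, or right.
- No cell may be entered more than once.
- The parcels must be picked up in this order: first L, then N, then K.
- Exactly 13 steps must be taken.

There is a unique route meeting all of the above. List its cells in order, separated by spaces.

D F L Q W V U T N O P K J C

The waypoints must appear in the order L, N, K, with no cell reused.
Route from D: right to F, 3× down (reaching W), 3× left (reaching T), up to N, 2× right (reaching P), up to K, left to J, up to C — 13 moves in all.
Check: order respected (L at step 2, N at step 8, K at step 11); 13 moves as required.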